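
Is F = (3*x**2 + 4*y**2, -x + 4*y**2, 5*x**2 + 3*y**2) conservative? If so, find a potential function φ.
No, ∇×F = (6*y, -10*x, -8*y - 1) ≠ 0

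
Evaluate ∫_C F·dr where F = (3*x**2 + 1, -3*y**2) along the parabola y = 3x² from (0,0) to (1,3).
-25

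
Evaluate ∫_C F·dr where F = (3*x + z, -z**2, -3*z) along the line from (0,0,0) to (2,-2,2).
14/3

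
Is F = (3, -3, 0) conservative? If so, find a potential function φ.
Yes, F is conservative. φ = 3*x - 3*y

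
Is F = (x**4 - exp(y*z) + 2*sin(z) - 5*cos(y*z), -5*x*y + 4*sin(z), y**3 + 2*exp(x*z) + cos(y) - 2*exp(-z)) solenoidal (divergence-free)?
No, ∇·F = 4*x**3 + 2*x*exp(x*z) - 5*x + 2*exp(-z)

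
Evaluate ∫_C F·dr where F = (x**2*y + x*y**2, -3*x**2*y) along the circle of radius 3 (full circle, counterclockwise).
-81*pi/4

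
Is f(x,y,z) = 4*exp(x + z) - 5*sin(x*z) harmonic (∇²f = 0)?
No, ∇²f = 5*x**2*sin(x*z) + 5*z**2*sin(x*z) + 8*exp(x + z)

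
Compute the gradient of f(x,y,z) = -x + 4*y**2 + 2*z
(-1, 8*y, 2)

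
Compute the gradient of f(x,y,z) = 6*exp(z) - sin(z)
(0, 0, 6*exp(z) - cos(z))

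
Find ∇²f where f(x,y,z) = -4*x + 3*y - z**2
-2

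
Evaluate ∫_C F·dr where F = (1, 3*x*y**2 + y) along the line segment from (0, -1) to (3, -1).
3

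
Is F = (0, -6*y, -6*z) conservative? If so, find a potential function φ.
Yes, F is conservative. φ = -3*y**2 - 3*z**2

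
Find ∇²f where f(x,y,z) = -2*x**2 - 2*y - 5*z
-4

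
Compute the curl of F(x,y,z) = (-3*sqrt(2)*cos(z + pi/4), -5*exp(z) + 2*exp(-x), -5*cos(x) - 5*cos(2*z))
(5*exp(z), -5*sin(x) + 3*sqrt(2)*sin(z + pi/4), -2*exp(-x))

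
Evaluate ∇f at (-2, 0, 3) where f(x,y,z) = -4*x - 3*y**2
(-4, 0, 0)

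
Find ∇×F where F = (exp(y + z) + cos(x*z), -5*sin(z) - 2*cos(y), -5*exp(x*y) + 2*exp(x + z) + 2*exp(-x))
(-5*x*exp(x*y) + 5*cos(z), ((-x*sin(x*z) + 5*y*exp(x*y) - 2*exp(x + z) + exp(y + z))*exp(x) + 2)*exp(-x), -exp(y + z))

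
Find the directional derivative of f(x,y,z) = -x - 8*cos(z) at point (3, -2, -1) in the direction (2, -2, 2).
-sqrt(3)*(1 + 8*sin(1))/3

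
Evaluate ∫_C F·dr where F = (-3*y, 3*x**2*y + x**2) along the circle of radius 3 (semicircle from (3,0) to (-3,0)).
27*pi/2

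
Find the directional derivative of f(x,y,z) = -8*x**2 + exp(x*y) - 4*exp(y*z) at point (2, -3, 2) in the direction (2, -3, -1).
-32*sqrt(14)/7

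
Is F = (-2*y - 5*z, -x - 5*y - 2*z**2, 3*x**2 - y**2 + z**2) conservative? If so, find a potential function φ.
No, ∇×F = (-2*y + 4*z, -6*x - 5, 1) ≠ 0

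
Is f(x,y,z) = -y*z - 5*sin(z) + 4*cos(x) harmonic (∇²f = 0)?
No, ∇²f = 5*sin(z) - 4*cos(x)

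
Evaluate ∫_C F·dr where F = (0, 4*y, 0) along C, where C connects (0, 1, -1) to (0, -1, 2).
0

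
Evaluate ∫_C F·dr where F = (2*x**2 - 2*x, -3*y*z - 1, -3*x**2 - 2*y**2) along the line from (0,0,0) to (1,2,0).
-7/3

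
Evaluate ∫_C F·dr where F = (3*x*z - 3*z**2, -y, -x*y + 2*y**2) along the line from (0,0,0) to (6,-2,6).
38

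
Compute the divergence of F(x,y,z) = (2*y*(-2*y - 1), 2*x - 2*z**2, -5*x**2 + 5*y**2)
0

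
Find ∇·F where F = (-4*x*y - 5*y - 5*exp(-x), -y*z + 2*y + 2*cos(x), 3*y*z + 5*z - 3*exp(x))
-y - z + 7 + 5*exp(-x)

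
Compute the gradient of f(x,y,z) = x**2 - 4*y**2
(2*x, -8*y, 0)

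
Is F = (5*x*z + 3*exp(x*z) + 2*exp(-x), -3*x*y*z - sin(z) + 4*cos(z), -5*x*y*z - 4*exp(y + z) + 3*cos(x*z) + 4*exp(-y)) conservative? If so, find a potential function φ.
No, ∇×F = (3*x*y - 5*x*z - 4*exp(y + z) + 4*sin(z) + cos(z) - 4*exp(-y), 3*x*exp(x*z) + 5*x + 5*y*z + 3*z*sin(x*z), -3*y*z) ≠ 0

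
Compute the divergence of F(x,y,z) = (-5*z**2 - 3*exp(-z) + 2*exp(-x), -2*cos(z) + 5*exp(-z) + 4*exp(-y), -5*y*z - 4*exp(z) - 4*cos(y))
-5*y - 4*exp(z) - 4*exp(-y) - 2*exp(-x)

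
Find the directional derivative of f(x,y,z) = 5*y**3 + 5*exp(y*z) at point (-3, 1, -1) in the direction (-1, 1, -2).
-5*sqrt(6)*(1 - E)*exp(-1)/2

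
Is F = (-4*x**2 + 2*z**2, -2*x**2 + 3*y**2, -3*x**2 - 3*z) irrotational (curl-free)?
No, ∇×F = (0, 6*x + 4*z, -4*x)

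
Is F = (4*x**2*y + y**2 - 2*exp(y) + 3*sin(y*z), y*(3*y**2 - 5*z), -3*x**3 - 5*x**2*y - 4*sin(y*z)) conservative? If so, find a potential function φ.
No, ∇×F = (-5*x**2 + 5*y - 4*z*cos(y*z), 9*x**2 + 10*x*y + 3*y*cos(y*z), -4*x**2 - 2*y - 3*z*cos(y*z) + 2*exp(y)) ≠ 0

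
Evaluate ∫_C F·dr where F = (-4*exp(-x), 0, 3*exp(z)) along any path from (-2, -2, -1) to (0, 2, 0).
-4*exp(2) - 3*exp(-1) + 7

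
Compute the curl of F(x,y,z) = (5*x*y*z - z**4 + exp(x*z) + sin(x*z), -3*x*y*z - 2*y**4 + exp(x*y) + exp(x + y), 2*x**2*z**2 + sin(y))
(3*x*y + cos(y), 5*x*y - 4*x*z**2 + x*exp(x*z) + x*cos(x*z) - 4*z**3, -5*x*z - 3*y*z + y*exp(x*y) + exp(x + y))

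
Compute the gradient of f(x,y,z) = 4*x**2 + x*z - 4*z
(8*x + z, 0, x - 4)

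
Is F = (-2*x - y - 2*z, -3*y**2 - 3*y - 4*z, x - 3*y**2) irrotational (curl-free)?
No, ∇×F = (4 - 6*y, -3, 1)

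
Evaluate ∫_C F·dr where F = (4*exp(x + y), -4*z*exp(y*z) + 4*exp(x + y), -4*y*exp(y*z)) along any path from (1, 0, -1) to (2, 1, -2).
-4*E - 4*exp(-2) + 4 + 4*exp(3)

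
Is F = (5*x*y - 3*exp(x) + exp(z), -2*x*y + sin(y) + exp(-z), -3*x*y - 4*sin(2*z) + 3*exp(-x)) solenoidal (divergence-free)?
No, ∇·F = -2*x + 5*y - 3*exp(x) + cos(y) - 8*cos(2*z)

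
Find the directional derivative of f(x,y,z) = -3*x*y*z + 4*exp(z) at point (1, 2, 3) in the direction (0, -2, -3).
12*sqrt(13)*(3 - exp(3))/13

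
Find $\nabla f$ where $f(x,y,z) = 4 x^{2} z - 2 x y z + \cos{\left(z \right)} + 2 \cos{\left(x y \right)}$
(8*x*z - 2*y*z - 2*y*sin(x*y), -2*x*(z + sin(x*y)), 4*x**2 - 2*x*y - sin(z))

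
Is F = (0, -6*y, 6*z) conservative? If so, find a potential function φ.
Yes, F is conservative. φ = -3*y**2 + 3*z**2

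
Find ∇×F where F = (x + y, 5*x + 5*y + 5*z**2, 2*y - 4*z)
(2 - 10*z, 0, 4)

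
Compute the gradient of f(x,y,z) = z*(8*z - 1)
(0, 0, 16*z - 1)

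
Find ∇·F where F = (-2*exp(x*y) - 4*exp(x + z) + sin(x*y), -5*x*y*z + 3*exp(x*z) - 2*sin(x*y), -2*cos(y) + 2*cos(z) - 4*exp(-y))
-5*x*z - 2*x*cos(x*y) - 2*y*exp(x*y) + y*cos(x*y) - 4*exp(x + z) - 2*sin(z)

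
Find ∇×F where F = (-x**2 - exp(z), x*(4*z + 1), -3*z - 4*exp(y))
(-4*x - 4*exp(y), -exp(z), 4*z + 1)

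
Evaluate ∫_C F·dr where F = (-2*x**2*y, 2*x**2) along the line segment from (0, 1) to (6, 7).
-648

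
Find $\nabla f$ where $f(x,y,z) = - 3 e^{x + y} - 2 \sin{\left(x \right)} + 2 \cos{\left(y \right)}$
(-3*exp(x + y) - 2*cos(x), -3*exp(x + y) - 2*sin(y), 0)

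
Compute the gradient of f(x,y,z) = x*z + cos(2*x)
(z - 2*sin(2*x), 0, x)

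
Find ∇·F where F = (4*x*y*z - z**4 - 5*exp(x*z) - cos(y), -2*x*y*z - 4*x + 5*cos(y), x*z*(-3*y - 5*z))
-3*x*y - 12*x*z + 4*y*z - 5*z*exp(x*z) - 5*sin(y)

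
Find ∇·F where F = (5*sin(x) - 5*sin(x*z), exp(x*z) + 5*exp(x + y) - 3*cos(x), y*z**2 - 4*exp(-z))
2*y*z - 5*z*cos(x*z) + 5*exp(x + y) + 5*cos(x) + 4*exp(-z)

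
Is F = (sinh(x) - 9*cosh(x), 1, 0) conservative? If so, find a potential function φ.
Yes, F is conservative. φ = y - 9*sinh(x) + cosh(x)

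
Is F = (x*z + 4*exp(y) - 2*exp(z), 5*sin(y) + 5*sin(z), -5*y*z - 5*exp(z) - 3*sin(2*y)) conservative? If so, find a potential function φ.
No, ∇×F = (-5*z - 6*cos(2*y) - 5*cos(z), x - 2*exp(z), -4*exp(y)) ≠ 0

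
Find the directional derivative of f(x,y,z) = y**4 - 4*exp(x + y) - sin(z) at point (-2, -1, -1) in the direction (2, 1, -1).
sqrt(6)*(-4*exp(3) - 12 + exp(3)*cos(1))*exp(-3)/6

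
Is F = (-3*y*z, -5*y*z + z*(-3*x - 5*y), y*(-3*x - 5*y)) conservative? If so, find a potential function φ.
Yes, F is conservative. φ = y*z*(-3*x - 5*y)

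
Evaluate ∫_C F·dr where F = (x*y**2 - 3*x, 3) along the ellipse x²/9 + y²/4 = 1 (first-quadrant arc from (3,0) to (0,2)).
21/2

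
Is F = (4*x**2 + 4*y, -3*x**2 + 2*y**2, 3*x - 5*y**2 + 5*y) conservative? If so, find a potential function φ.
No, ∇×F = (5 - 10*y, -3, -6*x - 4) ≠ 0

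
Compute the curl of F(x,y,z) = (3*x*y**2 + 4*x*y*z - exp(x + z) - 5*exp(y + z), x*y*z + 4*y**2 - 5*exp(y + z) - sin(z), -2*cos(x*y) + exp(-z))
(-x*y + 2*x*sin(x*y) + 5*exp(y + z) + cos(z), 4*x*y - 2*y*sin(x*y) - exp(x + z) - 5*exp(y + z), -6*x*y - 4*x*z + y*z + 5*exp(y + z))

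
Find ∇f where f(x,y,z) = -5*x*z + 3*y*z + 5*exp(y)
(-5*z, 3*z + 5*exp(y), -5*x + 3*y)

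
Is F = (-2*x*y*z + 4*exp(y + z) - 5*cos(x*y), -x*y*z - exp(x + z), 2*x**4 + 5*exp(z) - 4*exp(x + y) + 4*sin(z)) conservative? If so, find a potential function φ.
No, ∇×F = (x*y - 4*exp(x + y) + exp(x + z), -8*x**3 - 2*x*y + 4*exp(x + y) + 4*exp(y + z), 2*x*z - 5*x*sin(x*y) - y*z - exp(x + z) - 4*exp(y + z)) ≠ 0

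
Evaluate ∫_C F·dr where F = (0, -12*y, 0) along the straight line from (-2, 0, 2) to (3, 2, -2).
-24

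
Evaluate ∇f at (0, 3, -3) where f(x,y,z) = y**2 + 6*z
(0, 6, 6)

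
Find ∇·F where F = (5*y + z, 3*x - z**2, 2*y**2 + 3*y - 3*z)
-3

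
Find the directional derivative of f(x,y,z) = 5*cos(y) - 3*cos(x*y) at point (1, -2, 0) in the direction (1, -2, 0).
2*sqrt(5)*sin(2)/5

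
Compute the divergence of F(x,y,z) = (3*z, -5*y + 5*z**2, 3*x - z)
-6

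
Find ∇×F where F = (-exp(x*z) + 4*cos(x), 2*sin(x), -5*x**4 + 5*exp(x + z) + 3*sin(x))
(0, 20*x**3 - x*exp(x*z) - 5*exp(x + z) - 3*cos(x), 2*cos(x))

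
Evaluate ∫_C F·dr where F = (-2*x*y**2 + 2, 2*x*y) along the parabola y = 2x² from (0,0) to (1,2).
58/15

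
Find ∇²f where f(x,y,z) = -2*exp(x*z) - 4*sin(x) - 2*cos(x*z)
2*x**2*(-exp(x*z) + cos(x*z)) - 2*z**2*exp(x*z) + 2*z**2*cos(x*z) + 4*sin(x)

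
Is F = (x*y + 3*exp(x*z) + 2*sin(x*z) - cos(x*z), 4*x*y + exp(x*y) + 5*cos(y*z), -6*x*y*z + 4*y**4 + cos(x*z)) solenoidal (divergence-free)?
No, ∇·F = -6*x*y + x*exp(x*y) - x*sin(x*z) + 4*x + y + 3*z*exp(x*z) + z*sin(x*z) - 5*z*sin(y*z) + 2*z*cos(x*z)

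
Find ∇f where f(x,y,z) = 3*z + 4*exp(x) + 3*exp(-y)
(4*exp(x), -3*exp(-y), 3)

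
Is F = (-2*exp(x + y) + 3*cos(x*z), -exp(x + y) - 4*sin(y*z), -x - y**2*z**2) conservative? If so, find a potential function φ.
No, ∇×F = (2*y*(-z**2 + 2*cos(y*z)), -3*x*sin(x*z) + 1, exp(x + y)) ≠ 0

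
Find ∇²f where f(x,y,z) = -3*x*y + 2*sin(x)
-2*sin(x)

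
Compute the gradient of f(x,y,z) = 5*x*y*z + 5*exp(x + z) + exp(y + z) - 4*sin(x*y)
(5*y*z - 4*y*cos(x*y) + 5*exp(x + z), 5*x*z - 4*x*cos(x*y) + exp(y + z), 5*x*y + 5*exp(x + z) + exp(y + z))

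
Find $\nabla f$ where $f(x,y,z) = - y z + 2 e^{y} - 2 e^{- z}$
(0, -z + 2*exp(y), -y + 2*exp(-z))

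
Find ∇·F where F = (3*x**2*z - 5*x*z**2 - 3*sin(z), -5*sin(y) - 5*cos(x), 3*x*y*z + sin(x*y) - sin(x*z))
3*x*y + 6*x*z - x*cos(x*z) - 5*z**2 - 5*cos(y)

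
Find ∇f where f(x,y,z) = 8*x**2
(16*x, 0, 0)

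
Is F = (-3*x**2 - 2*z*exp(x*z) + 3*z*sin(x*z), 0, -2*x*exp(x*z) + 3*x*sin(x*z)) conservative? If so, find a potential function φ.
Yes, F is conservative. φ = -x**3 - 2*exp(x*z) - 3*cos(x*z)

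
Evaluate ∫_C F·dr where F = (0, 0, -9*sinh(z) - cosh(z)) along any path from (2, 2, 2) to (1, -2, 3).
-9*cosh(3) - sinh(3) + sinh(2) + 9*cosh(2)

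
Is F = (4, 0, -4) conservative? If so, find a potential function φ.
Yes, F is conservative. φ = 4*x - 4*z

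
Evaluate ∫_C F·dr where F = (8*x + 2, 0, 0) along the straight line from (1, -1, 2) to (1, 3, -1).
0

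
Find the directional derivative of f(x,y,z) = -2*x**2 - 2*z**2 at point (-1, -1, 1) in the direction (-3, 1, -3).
0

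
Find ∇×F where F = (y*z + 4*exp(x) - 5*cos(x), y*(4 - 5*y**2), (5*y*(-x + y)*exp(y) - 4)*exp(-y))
(-5*x + 10*y + 4*exp(-y), 6*y, -z)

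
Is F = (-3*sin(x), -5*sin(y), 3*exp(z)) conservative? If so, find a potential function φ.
Yes, F is conservative. φ = 3*exp(z) + 3*cos(x) + 5*cos(y)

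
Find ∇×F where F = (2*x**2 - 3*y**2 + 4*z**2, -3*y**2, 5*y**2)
(10*y, 8*z, 6*y)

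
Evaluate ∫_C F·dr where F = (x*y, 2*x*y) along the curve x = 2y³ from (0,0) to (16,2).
8576/35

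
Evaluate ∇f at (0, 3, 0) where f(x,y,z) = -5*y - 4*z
(0, -5, -4)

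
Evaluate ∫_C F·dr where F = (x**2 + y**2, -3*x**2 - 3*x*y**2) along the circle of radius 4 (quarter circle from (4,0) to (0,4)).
-192 - 48*pi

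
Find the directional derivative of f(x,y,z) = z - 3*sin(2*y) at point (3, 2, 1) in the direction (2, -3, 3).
3*sqrt(22)*(6*cos(4) + 1)/22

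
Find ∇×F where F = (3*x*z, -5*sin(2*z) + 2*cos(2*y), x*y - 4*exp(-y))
(x + 10*cos(2*z) + 4*exp(-y), 3*x - y, 0)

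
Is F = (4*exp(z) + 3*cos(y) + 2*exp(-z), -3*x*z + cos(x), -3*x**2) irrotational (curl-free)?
No, ∇×F = (3*x, 6*x + 4*exp(z) - 2*exp(-z), -3*z - sin(x) + 3*sin(y))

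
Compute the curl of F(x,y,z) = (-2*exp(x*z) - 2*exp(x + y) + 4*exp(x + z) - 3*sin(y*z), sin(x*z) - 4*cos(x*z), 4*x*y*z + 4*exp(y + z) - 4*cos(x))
(4*x*z - 4*x*sin(x*z) - x*cos(x*z) + 4*exp(y + z), -2*x*exp(x*z) - 4*y*z - 3*y*cos(y*z) + 4*exp(x + z) - 4*sin(x), 4*z*sin(x*z) + z*cos(x*z) + 3*z*cos(y*z) + 2*exp(x + y))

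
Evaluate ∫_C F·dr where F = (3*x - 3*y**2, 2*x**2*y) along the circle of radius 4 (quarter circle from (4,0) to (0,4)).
232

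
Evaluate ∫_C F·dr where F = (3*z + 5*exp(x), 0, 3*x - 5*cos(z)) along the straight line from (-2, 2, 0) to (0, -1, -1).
-5*exp(-2) + 5*sin(1) + 5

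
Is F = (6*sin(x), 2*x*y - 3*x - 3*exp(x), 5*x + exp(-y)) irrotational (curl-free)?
No, ∇×F = (-exp(-y), -5, 2*y - 3*exp(x) - 3)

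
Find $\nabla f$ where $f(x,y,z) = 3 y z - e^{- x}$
(exp(-x), 3*z, 3*y)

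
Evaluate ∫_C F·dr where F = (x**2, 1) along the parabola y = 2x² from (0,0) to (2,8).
32/3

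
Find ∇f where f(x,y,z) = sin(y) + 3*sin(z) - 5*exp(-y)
(0, cos(y) + 5*exp(-y), 3*cos(z))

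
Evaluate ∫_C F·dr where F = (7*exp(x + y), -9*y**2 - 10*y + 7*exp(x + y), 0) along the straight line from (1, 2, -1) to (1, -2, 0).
-7*exp(3) + 7*exp(-1) + 48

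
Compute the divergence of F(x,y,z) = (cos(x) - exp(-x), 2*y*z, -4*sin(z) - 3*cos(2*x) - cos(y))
2*z - sin(x) - 4*cos(z) + exp(-x)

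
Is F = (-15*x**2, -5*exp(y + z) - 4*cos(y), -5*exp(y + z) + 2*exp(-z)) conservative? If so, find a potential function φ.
Yes, F is conservative. φ = -5*x**3 - 5*exp(y + z) - 4*sin(y) - 2*exp(-z)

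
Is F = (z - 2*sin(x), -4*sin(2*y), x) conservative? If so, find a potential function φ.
Yes, F is conservative. φ = x*z + 2*cos(x) + 2*cos(2*y)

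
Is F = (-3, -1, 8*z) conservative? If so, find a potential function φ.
Yes, F is conservative. φ = -3*x - y + 4*z**2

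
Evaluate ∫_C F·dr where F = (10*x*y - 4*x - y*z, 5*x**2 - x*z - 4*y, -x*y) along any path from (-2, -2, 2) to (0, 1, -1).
62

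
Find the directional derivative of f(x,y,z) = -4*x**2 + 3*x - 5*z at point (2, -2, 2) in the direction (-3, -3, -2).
49*sqrt(22)/22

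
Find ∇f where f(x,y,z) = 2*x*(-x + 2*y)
(-4*x + 4*y, 4*x, 0)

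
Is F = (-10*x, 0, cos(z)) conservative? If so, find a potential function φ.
Yes, F is conservative. φ = -5*x**2 + sin(z)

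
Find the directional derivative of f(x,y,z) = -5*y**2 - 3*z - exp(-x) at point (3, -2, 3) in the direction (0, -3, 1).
-63*sqrt(10)/10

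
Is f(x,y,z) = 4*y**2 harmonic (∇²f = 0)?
No, ∇²f = 8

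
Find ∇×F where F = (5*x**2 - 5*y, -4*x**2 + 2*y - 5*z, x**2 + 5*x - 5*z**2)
(5, -2*x - 5, 5 - 8*x)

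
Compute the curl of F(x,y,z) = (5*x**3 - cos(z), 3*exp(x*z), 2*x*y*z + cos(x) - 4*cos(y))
(2*x*z - 3*x*exp(x*z) + 4*sin(y), -2*y*z + sin(x) + sin(z), 3*z*exp(x*z))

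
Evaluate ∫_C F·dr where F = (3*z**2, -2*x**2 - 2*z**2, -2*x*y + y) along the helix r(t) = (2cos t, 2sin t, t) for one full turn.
8*pi*(-2 + 3*pi)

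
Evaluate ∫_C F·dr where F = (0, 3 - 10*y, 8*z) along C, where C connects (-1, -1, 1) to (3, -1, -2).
12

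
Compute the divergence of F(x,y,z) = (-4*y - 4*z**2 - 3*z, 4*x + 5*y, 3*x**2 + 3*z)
8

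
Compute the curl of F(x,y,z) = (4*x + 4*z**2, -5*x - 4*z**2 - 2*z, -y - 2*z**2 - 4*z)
(8*z + 1, 8*z, -5)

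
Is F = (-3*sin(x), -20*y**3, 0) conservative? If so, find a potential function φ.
Yes, F is conservative. φ = -5*y**4 + 3*cos(x)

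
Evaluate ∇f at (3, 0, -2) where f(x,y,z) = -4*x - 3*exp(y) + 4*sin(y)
(-4, 1, 0)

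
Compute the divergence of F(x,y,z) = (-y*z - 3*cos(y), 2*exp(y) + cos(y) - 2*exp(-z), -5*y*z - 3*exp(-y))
-5*y + 2*exp(y) - sin(y)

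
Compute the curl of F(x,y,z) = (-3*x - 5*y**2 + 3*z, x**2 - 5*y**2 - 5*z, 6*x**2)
(5, 3 - 12*x, 2*x + 10*y)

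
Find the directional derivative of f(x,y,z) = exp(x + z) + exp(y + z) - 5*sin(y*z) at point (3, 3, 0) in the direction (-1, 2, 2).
-10 + 5*exp(3)/3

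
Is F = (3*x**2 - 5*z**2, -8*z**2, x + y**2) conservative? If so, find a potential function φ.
No, ∇×F = (2*y + 16*z, -10*z - 1, 0) ≠ 0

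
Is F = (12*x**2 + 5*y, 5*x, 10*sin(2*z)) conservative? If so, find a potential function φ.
Yes, F is conservative. φ = 4*x**3 + 5*x*y - 5*cos(2*z)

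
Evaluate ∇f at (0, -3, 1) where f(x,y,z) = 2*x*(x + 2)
(4, 0, 0)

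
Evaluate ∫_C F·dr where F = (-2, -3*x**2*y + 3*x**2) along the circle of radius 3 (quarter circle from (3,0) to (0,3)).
-3/4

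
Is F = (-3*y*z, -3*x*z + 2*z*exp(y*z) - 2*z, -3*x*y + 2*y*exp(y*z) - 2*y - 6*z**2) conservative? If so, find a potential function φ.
Yes, F is conservative. φ = -3*x*y*z - 2*y*z - 2*z**3 + 2*exp(y*z)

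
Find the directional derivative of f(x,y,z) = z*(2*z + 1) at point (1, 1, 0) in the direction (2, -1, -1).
-sqrt(6)/6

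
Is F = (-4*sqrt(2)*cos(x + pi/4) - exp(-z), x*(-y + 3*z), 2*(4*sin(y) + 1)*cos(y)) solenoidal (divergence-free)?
No, ∇·F = -x + 4*sqrt(2)*sin(x + pi/4)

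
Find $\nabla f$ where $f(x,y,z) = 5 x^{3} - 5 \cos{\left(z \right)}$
(15*x**2, 0, 5*sin(z))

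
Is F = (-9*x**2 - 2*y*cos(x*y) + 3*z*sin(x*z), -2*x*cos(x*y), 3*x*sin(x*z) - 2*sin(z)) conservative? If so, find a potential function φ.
Yes, F is conservative. φ = -3*x**3 - 2*sin(x*y) + 2*cos(z) - 3*cos(x*z)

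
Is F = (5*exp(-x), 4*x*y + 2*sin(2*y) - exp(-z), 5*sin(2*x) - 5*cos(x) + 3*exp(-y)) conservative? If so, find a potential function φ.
No, ∇×F = (-exp(-z) - 3*exp(-y), -5*sin(x) - 10*cos(2*x), 4*y) ≠ 0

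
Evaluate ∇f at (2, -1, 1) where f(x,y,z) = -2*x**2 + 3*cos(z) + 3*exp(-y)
(-8, -3*E, -3*sin(1))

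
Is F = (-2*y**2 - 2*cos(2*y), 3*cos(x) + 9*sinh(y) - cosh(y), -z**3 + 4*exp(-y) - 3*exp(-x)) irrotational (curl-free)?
No, ∇×F = (-4*exp(-y), -3*exp(-x), 4*y - 3*sin(x) - 4*sin(2*y))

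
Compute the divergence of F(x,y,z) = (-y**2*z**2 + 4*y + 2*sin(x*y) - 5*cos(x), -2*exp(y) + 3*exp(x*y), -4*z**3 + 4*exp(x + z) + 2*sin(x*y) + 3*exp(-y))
3*x*exp(x*y) + 2*y*cos(x*y) - 12*z**2 - 2*exp(y) + 4*exp(x + z) + 5*sin(x)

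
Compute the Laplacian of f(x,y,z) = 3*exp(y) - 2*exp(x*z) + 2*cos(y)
-2*x**2*exp(x*z) - 2*z**2*exp(x*z) + 3*exp(y) - 2*cos(y)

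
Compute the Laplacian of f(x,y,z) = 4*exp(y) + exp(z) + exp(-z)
4*exp(y) + exp(z) + exp(-z)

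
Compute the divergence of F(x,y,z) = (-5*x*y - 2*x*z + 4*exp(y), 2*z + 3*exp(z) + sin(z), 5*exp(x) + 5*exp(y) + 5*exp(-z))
-5*y - 2*z - 5*exp(-z)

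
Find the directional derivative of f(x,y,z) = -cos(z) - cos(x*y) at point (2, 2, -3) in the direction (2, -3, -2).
2*sqrt(17)*(sin(3) - sin(4))/17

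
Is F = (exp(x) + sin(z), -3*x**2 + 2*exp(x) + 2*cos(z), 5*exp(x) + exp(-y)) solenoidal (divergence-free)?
No, ∇·F = exp(x)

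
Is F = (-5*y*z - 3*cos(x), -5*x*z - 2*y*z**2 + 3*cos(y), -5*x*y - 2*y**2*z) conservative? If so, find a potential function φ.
Yes, F is conservative. φ = -5*x*y*z - y**2*z**2 - 3*sin(x) + 3*sin(y)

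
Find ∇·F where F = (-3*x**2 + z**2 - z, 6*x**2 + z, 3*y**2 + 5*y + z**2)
-6*x + 2*z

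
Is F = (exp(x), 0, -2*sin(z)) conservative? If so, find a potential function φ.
Yes, F is conservative. φ = exp(x) + 2*cos(z)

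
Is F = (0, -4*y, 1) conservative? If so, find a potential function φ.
Yes, F is conservative. φ = -2*y**2 + z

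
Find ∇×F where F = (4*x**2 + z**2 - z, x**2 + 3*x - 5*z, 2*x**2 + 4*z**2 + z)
(5, -4*x + 2*z - 1, 2*x + 3)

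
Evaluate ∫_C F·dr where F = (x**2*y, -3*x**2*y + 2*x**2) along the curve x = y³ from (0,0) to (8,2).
8672/35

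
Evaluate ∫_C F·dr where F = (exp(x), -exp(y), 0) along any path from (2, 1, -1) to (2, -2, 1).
-(1 - exp(3))*exp(-2)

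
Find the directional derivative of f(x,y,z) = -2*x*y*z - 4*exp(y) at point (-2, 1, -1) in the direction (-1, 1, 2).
sqrt(6)*(1 - 2*E)/3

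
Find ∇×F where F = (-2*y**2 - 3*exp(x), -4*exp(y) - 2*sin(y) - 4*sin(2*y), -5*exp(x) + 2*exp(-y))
(-2*exp(-y), 5*exp(x), 4*y)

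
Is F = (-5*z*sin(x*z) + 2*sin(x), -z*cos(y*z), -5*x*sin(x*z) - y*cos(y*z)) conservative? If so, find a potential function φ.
Yes, F is conservative. φ = -sin(y*z) - 2*cos(x) + 5*cos(x*z)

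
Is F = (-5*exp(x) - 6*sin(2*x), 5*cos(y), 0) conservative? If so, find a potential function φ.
Yes, F is conservative. φ = -5*exp(x) + 5*sin(y) + 3*cos(2*x)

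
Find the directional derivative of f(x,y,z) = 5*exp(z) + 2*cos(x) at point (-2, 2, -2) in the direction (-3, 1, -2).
-sqrt(14)*(5 + 3*exp(2)*sin(2))*exp(-2)/7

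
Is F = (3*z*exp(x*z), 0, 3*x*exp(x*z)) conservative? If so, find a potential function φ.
Yes, F is conservative. φ = 3*exp(x*z)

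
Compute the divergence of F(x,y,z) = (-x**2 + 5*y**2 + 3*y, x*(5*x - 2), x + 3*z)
3 - 2*x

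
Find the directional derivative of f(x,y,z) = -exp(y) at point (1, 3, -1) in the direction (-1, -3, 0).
3*sqrt(10)*exp(3)/10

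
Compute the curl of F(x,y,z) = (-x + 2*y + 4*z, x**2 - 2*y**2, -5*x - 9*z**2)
(0, 9, 2*x - 2)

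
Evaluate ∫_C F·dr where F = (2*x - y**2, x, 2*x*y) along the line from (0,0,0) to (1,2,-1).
-2/3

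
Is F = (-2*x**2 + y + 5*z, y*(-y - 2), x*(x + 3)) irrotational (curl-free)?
No, ∇×F = (0, 2 - 2*x, -1)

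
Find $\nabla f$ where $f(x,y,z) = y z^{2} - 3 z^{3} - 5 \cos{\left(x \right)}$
(5*sin(x), z**2, z*(2*y - 9*z))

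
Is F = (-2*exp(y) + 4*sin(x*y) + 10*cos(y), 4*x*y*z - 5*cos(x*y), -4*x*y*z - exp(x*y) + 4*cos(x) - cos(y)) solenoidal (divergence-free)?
No, ∇·F = -4*x*y + 4*x*z + 5*x*sin(x*y) + 4*y*cos(x*y)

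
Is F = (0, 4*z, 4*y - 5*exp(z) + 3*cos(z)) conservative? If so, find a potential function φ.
Yes, F is conservative. φ = 4*y*z - 5*exp(z) + 3*sin(z)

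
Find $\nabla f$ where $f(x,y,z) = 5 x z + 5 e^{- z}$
(5*z, 0, 5*x - 5*exp(-z))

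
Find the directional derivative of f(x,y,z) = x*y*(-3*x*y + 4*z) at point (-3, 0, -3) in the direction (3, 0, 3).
0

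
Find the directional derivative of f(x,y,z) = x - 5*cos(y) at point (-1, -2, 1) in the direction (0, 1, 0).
-5*sin(2)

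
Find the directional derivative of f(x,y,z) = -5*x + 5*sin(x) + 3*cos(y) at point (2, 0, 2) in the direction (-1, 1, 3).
5*sqrt(11)*(1 - cos(2))/11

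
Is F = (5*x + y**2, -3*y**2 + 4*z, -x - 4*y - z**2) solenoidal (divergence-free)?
No, ∇·F = -6*y - 2*z + 5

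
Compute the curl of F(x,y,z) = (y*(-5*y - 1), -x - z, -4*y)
(-3, 0, 10*y)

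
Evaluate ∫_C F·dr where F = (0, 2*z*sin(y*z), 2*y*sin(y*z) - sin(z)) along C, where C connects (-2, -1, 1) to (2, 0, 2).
-2 + cos(2) + cos(1)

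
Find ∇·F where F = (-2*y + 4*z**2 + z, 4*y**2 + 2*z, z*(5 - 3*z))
8*y - 6*z + 5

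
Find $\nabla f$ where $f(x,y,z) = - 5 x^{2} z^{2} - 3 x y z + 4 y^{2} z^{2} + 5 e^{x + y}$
(-10*x*z**2 - 3*y*z + 5*exp(x + y), -3*x*z + 8*y*z**2 + 5*exp(x + y), -10*x**2*z - 3*x*y + 8*y**2*z)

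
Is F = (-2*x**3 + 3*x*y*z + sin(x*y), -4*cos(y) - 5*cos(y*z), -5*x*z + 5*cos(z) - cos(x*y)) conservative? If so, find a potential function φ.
No, ∇×F = (x*sin(x*y) - 5*y*sin(y*z), 3*x*y - y*sin(x*y) + 5*z, -x*(3*z + cos(x*y))) ≠ 0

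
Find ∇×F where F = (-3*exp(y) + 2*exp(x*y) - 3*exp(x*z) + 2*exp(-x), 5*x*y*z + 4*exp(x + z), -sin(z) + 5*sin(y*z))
(-5*x*y + 5*z*cos(y*z) - 4*exp(x + z), -3*x*exp(x*z), -2*x*exp(x*y) + 5*y*z + 3*exp(y) + 4*exp(x + z))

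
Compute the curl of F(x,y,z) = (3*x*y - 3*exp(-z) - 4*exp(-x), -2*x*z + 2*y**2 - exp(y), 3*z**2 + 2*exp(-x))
(2*x, 3*exp(-z) + 2*exp(-x), -3*x - 2*z)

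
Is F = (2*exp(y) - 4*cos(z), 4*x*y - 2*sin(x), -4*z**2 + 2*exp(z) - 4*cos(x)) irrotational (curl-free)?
No, ∇×F = (0, -4*sin(x) + 4*sin(z), 4*y - 2*exp(y) - 2*cos(x))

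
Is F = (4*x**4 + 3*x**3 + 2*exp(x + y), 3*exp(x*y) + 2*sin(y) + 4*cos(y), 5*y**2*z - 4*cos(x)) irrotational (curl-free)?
No, ∇×F = (10*y*z, -4*sin(x), 3*y*exp(x*y) - 2*exp(x + y))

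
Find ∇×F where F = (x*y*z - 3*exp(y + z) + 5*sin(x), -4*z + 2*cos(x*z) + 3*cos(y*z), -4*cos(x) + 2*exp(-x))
(2*x*sin(x*z) + 3*y*sin(y*z) + 4, x*y - 3*exp(y + z) - 4*sin(x) + 2*exp(-x), -x*z - 2*z*sin(x*z) + 3*exp(y + z))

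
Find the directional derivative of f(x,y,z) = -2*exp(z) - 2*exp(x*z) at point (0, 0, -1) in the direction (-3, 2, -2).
2*sqrt(17)*(2 - 3*E)*exp(-1)/17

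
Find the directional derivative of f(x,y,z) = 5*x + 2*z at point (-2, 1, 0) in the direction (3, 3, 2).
19*sqrt(22)/22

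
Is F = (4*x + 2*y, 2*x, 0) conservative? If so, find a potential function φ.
Yes, F is conservative. φ = 2*x*(x + y)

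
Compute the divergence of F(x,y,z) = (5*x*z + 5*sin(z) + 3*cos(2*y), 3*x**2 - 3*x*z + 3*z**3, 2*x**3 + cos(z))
5*z - sin(z)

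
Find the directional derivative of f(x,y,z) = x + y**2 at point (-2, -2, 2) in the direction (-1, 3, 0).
-13*sqrt(10)/10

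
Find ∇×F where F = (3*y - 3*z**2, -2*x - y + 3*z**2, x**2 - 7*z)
(-6*z, -2*x - 6*z, -5)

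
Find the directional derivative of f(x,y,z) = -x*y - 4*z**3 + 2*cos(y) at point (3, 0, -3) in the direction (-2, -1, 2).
-71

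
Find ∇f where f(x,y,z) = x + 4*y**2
(1, 8*y, 0)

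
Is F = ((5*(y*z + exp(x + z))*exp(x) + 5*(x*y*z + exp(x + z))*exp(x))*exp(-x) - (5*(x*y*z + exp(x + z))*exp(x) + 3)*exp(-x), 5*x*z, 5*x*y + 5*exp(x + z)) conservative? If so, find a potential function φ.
Yes, F is conservative. φ = (5*(x*y*z + exp(x + z))*exp(x) + 3)*exp(-x)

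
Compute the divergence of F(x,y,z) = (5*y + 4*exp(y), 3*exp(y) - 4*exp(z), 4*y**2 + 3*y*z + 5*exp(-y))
3*y + 3*exp(y)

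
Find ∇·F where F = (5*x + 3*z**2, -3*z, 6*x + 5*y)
5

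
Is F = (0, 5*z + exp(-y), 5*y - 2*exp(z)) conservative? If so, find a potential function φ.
Yes, F is conservative. φ = 5*y*z - 2*exp(z) - exp(-y)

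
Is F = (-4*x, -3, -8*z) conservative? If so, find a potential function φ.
Yes, F is conservative. φ = -2*x**2 - 3*y - 4*z**2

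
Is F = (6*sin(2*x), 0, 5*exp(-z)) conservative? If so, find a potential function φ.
Yes, F is conservative. φ = -3*cos(2*x) - 5*exp(-z)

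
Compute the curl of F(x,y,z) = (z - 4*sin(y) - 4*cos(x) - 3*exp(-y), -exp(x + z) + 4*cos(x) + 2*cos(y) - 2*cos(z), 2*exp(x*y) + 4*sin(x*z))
(2*x*exp(x*y) + exp(x + z) - 2*sin(z), -2*y*exp(x*y) - 4*z*cos(x*z) + 1, -exp(x + z) - 4*sin(x) + 4*cos(y) - 3*exp(-y))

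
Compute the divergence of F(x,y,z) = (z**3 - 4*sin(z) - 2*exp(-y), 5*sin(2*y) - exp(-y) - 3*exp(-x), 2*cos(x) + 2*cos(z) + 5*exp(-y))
-2*sin(z) + 10*cos(2*y) + exp(-y)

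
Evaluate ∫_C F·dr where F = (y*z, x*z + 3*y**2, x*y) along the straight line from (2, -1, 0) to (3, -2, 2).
-19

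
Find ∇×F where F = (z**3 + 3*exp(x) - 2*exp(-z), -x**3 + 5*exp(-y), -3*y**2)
(-6*y, 3*z**2 + 2*exp(-z), -3*x**2)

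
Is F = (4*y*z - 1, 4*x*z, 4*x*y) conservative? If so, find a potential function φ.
Yes, F is conservative. φ = x*(4*y*z - 1)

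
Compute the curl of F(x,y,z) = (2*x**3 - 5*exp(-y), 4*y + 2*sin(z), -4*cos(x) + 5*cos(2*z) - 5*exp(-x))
(-2*cos(z), -4*sin(x) - 5*exp(-x), -5*exp(-y))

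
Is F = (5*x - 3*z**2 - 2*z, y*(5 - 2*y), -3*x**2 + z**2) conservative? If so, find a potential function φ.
No, ∇×F = (0, 6*x - 6*z - 2, 0) ≠ 0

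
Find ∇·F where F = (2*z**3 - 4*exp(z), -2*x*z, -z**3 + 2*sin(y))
-3*z**2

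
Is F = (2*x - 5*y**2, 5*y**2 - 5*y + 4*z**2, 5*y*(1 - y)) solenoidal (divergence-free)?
No, ∇·F = 10*y - 3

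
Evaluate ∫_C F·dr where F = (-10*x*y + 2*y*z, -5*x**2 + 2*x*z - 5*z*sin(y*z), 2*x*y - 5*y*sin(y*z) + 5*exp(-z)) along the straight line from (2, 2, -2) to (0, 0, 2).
-5*cos(4) + 10*sinh(2) + 61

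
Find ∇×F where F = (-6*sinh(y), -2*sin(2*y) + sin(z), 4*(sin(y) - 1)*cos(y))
(4*sin(y) + 4*cos(2*y) - cos(z), 0, 6*cosh(y))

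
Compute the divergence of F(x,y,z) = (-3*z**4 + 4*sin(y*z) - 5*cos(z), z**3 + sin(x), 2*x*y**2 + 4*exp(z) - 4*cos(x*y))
4*exp(z)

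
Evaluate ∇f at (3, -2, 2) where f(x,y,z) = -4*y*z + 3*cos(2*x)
(-6*sin(6), -8, 8)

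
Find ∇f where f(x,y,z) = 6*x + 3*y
(6, 3, 0)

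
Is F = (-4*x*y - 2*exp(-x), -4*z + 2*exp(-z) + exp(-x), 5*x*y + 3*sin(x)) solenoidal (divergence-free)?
No, ∇·F = -4*y + 2*exp(-x)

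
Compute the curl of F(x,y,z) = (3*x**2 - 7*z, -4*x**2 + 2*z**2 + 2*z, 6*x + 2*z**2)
(-4*z - 2, -13, -8*x)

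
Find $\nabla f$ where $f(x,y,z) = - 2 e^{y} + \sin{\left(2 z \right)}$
(0, -2*exp(y), 2*cos(2*z))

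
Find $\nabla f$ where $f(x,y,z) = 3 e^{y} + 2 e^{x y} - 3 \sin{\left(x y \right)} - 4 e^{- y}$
(y*(2*exp(x*y) - 3*cos(x*y)), 2*x*exp(x*y) - 3*x*cos(x*y) + 3*exp(y) + 4*exp(-y), 0)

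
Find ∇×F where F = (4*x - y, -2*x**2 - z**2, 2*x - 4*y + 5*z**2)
(2*z - 4, -2, 1 - 4*x)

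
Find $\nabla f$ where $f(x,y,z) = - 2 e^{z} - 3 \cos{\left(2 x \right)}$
(6*sin(2*x), 0, -2*exp(z))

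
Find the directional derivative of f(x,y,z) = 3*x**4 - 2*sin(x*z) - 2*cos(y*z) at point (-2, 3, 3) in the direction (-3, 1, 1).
2*sqrt(11)*(6*sin(9) + 11*cos(6) + 144)/11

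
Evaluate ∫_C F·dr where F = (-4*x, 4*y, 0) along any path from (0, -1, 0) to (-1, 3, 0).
14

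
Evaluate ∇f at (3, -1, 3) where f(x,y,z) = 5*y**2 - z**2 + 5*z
(0, -10, -1)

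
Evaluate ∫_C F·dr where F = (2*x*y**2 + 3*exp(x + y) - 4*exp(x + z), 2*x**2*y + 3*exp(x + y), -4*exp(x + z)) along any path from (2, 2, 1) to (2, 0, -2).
-3*exp(4) - 20 + 3*exp(2) + 4*exp(3)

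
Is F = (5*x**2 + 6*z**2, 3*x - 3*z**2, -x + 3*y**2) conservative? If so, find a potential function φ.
No, ∇×F = (6*y + 6*z, 12*z + 1, 3) ≠ 0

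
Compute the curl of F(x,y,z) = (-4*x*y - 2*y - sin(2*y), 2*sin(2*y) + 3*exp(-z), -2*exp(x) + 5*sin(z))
(3*exp(-z), 2*exp(x), 4*x + 2*cos(2*y) + 2)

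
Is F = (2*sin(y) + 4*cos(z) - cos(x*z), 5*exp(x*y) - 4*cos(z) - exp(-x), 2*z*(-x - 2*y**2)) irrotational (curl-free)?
No, ∇×F = (-8*y*z - 4*sin(z), x*sin(x*z) + 2*z - 4*sin(z), 5*y*exp(x*y) - 2*cos(y) + exp(-x))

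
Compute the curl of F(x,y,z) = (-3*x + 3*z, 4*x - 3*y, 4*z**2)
(0, 3, 4)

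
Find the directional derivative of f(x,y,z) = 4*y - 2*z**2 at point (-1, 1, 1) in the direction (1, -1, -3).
8*sqrt(11)/11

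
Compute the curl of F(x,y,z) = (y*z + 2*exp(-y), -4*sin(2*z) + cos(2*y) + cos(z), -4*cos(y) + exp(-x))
(4*sin(y) + sin(z) + 8*cos(2*z), y + exp(-x), -z + 2*exp(-y))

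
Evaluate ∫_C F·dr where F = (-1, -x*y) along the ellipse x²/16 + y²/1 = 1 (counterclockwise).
0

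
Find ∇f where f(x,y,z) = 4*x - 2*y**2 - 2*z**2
(4, -4*y, -4*z)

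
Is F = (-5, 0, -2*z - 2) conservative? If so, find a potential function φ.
Yes, F is conservative. φ = -5*x - z**2 - 2*z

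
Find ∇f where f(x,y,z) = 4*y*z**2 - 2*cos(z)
(0, 4*z**2, 8*y*z + 2*sin(z))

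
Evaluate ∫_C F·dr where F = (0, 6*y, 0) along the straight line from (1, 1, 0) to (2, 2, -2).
9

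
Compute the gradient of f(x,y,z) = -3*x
(-3, 0, 0)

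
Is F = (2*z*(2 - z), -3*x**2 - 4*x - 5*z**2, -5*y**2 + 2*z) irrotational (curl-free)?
No, ∇×F = (-10*y + 10*z, 4 - 4*z, -6*x - 4)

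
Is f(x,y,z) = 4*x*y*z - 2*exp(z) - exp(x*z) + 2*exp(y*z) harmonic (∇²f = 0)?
No, ∇²f = -x**2*exp(x*z) + 2*y**2*exp(y*z) - z**2*exp(x*z) + 2*z**2*exp(y*z) - 2*exp(z)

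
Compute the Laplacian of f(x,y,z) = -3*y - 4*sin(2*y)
16*sin(2*y)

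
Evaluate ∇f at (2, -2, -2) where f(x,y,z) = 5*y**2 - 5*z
(0, -20, -5)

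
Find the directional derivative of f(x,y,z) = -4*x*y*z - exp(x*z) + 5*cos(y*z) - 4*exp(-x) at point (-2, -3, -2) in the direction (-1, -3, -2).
sqrt(14)*(-3*exp(4) - 2*exp(2) - 30*sin(6) + 60)/7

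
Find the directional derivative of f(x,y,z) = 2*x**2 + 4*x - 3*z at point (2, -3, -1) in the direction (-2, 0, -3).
-15*sqrt(13)/13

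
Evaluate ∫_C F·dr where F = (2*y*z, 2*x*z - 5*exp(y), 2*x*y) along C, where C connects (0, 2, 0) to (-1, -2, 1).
4 + 10*sinh(2)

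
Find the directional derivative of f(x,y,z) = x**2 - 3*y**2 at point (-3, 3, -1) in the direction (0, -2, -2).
9*sqrt(2)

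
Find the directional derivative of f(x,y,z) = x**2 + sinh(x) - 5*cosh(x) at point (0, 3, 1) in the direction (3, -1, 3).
3*sqrt(19)/19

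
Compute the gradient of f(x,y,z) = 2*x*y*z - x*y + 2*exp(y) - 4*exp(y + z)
(y*(2*z - 1), 2*x*z - x + 2*exp(y) - 4*exp(y + z), 2*x*y - 4*exp(y + z))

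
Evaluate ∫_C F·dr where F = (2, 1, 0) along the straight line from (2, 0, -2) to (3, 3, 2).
5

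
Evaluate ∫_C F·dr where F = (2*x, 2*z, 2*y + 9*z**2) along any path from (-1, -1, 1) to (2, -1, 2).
22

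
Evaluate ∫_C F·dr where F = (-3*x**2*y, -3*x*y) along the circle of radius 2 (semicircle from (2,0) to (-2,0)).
-16 + 6*pi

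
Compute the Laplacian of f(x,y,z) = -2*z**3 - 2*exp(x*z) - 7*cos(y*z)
-2*x**2*exp(x*z) + 7*y**2*cos(y*z) - 2*z**2*exp(x*z) + 7*z**2*cos(y*z) - 12*z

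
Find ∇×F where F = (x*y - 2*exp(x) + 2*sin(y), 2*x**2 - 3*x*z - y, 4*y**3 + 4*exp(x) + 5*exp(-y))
(3*x + 12*y**2 - 5*exp(-y), -4*exp(x), 3*x - 3*z - 2*cos(y))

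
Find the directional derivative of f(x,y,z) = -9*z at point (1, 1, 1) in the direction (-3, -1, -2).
9*sqrt(14)/7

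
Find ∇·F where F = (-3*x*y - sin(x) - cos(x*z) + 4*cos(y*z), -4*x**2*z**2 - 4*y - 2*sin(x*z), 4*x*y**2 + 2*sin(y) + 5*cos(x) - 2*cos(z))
-3*y + z*sin(x*z) + 2*sin(z) - cos(x) - 4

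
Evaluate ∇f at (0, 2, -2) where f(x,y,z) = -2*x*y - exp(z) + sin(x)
(-3, 0, -exp(-2))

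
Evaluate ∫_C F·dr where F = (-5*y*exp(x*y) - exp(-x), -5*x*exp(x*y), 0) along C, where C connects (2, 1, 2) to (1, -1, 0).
(-4*E - 1 + 5*exp(4))*exp(-2)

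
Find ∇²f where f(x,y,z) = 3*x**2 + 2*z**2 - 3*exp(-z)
10 - 3*exp(-z)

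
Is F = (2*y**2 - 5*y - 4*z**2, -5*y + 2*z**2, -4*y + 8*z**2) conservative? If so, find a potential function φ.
No, ∇×F = (-4*z - 4, -8*z, 5 - 4*y) ≠ 0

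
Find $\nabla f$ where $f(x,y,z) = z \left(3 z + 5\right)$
(0, 0, 6*z + 5)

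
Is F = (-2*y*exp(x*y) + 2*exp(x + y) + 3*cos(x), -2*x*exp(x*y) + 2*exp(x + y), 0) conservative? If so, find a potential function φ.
Yes, F is conservative. φ = -2*exp(x*y) + 2*exp(x + y) + 3*sin(x)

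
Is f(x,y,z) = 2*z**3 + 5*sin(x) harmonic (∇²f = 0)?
No, ∇²f = 12*z - 5*sin(x)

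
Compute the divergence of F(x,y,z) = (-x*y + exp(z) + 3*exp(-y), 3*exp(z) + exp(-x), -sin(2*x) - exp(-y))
-y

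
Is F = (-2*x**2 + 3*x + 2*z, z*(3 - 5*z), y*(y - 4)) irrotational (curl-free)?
No, ∇×F = (2*y + 10*z - 7, 2, 0)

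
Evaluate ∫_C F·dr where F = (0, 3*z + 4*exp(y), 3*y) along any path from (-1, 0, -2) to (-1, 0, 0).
0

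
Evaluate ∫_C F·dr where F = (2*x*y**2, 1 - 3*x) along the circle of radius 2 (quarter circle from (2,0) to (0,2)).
-3*pi - 6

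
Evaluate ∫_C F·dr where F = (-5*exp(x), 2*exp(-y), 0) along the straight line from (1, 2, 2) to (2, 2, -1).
5*E*(1 - E)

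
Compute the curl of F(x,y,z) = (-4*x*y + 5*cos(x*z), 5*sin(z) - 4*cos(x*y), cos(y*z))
(-z*sin(y*z) - 5*cos(z), -5*x*sin(x*z), 4*x + 4*y*sin(x*y))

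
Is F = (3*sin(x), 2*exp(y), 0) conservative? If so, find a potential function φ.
Yes, F is conservative. φ = 2*exp(y) - 3*cos(x)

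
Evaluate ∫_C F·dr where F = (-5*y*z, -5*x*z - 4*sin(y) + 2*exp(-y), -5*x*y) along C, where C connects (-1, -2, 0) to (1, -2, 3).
30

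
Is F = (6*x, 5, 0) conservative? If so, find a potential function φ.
Yes, F is conservative. φ = 3*x**2 + 5*y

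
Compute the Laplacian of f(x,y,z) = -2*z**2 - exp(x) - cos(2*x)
-exp(x) - 8*sin(x)**2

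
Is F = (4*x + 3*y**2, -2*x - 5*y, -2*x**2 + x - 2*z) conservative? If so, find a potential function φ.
No, ∇×F = (0, 4*x - 1, -6*y - 2) ≠ 0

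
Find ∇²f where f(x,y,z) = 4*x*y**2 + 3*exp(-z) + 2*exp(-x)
8*x + 3*exp(-z) + 2*exp(-x)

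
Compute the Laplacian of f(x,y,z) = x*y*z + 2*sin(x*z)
-2*(x**2 + z**2)*sin(x*z)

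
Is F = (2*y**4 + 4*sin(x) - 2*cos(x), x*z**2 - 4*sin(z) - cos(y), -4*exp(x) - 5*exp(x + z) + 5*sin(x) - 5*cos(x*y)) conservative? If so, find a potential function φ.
No, ∇×F = (-2*x*z + 5*x*sin(x*y) + 4*cos(z), -5*y*sin(x*y) + 4*exp(x) + 5*exp(x + z) - 5*cos(x), -8*y**3 + z**2) ≠ 0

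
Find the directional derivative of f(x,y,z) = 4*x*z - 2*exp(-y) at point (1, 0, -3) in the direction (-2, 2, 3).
40*sqrt(17)/17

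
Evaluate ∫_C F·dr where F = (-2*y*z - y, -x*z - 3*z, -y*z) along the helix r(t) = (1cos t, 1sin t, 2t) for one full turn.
pi*(2*pi + 9)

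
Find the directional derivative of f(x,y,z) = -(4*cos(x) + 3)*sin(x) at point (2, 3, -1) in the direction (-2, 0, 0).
4*cos(4) + 3*cos(2)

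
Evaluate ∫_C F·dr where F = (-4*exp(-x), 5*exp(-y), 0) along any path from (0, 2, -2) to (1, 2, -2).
-4 + 4*exp(-1)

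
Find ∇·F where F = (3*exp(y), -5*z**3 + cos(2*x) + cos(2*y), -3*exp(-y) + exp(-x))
-2*sin(2*y)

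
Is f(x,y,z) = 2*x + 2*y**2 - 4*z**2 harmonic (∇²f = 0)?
No, ∇²f = -4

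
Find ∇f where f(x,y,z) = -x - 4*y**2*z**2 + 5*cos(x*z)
(-5*z*sin(x*z) - 1, -8*y*z**2, -5*x*sin(x*z) - 8*y**2*z)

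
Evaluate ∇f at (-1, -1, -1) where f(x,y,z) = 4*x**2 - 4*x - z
(-12, 0, -1)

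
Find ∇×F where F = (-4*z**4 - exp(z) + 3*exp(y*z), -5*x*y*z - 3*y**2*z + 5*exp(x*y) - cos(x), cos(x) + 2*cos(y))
(5*x*y + 3*y**2 - 2*sin(y), 3*y*exp(y*z) - 16*z**3 - exp(z) + sin(x), -5*y*z + 5*y*exp(x*y) - 3*z*exp(y*z) + sin(x))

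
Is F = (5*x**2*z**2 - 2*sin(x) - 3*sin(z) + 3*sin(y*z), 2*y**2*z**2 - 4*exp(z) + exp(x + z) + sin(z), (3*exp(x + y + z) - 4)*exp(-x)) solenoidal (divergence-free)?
No, ∇·F = 10*x*z**2 + 4*y*z**2 + 3*exp(y + z) - 2*cos(x)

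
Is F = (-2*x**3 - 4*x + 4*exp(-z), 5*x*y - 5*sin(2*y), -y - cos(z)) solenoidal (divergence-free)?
No, ∇·F = -6*x**2 + 5*x + sin(z) - 10*cos(2*y) - 4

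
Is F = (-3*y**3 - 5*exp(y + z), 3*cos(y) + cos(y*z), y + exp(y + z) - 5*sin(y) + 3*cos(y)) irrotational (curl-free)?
No, ∇×F = (y*sin(y*z) + exp(y + z) - 3*sin(y) - 5*cos(y) + 1, -5*exp(y + z), 9*y**2 + 5*exp(y + z))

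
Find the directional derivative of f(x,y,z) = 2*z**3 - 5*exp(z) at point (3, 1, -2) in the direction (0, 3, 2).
2*sqrt(13)*(-5 + 24*exp(2))*exp(-2)/13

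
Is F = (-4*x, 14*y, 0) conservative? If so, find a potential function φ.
Yes, F is conservative. φ = -2*x**2 + 7*y**2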